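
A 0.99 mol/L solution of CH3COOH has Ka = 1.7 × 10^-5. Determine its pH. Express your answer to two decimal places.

pH = 2.39

CH3COOH ⇌ CH3COO- + H+
Let x = [H+] at equilibrium. Ka = x²/(0.99 − x).
Assume x ≪ 0.99: x ≈ √(1.7 × 10^-5 × 0.99) = 4.10 × 10^-3 M
pH = −log(4.10 × 10^-3) = 2.39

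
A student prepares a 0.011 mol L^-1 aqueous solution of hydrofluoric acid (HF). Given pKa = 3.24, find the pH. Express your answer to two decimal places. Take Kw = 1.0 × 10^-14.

pH = 2.65

HF ⇌ F- + H+
Ka = 10^(−3.24) = 5.75 × 10^-4
From the ICE table, Ka = x²/(0.011 − x) = 5.75 × 10^-4.
Here C₀/Ka ≈ 19.1, so the small-x approximation fails. Use the quadratic:
x = [−0.000575 + √(0.000575² + 2.53e-05)]/2 = 2.24 × 10^-3 M
pH = −log(2.24 × 10^-3) = 2.65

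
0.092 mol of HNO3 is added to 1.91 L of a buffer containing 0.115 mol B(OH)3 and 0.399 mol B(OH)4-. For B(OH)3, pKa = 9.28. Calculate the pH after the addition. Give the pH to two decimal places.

Added H+ converts B(OH)4- to B(OH)3: B(OH)3 → 0.207 mol, B(OH)4- → 0.307 mol.
pH = pKa + log(n_B(OH)4-/n_B(OH)3) = 9.28 + log(0.307/0.207) = 9.28 + (+0.171)

pH = 9.45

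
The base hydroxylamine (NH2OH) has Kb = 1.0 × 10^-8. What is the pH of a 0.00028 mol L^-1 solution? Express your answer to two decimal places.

pH = 8.22

NH2OH + H2O ⇌ NH3OH+ + OH-
Kb = [OH-]²/(0.00028 − [OH-]) = 1.0 × 10^-8
Neglecting [OH-] in the denominator: [OH-] = √(1.0 × 10^-8 × 0.00028) = 1.67 × 10^-6 M
pOH = 5.78, so pH = 14.00 − pOH = 8.22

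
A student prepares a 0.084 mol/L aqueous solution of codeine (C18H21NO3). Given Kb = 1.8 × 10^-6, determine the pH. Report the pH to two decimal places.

pH = 10.59

C18H21NO3 + H2O ⇌ C18H22NO3+ + OH-
Kb = x²/(0.084 − x) = 1.8 × 10^-6
Assume x ≪ 0.084: x ≈ √(1.8 × 10^-6 × 0.084) = 3.89 × 10^-4 M
pOH = −log(3.89 × 10^-4) = 3.41; pH = 14.00 − 3.41 = 10.59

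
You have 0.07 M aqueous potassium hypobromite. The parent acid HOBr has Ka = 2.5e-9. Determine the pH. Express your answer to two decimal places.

OBr- is the conjugate base of the weak acid HOBr.
Kb = Kw/Ka = 1.0×10^-14 / 2.5 × 10^-9 = 4.00 × 10^-6
Kb = x²/(0.07 − x) = 4.00 × 10^-6
Neglecting x in the denominator: x = √(4.00 × 10^-6 × 0.07) = 5.29 × 10^-4 M
(x/C₀ = 0.76% < 5%, so the approximation holds.)
pOH = −log(5.29 × 10^-4) = 3.28; pH = 14.00 − 3.28 = 10.72

pH = 10.72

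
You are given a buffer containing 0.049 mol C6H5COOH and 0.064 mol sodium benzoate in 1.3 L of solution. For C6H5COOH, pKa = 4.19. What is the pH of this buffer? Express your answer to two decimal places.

Using pH = pKa + log([base]/[acid]) with [base]/[acid] = 0.064/0.049:
pH = 4.19 + (+0.116) = 4.31

pH = 4.31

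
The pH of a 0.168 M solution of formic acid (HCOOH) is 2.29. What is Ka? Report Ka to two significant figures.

[H+] = 10^(-2.29) = 5.13 × 10^-3 M
At equilibrium [HA] = 0.168 − 5.13 × 10^-3 = 1.63 × 10^-1 M
Ka = [H+][A-]/[HA] = (5.13 × 10^-3)² / 1.63 × 10^-1 = 1.6 × 10^-4

Ka = 1.6 × 10^-4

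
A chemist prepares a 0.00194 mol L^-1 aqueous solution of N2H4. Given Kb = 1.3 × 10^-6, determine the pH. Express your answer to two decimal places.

N2H4 + H2O ⇌ N2H5+ + OH-
Kb = [OH-]²/(0.00194 − [OH-]) = 1.3 × 10^-6
Since Kb ≪ C₀, [OH-] ≈ √(Kb·C₀) = 5.02 × 10^-5 M.
pOH = 4.30, so pH = 14.00 − pOH = 9.70

pH = 9.70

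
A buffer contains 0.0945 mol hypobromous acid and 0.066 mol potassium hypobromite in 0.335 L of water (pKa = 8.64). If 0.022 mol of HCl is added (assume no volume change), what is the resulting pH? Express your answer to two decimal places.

pH = 8.22

Added H+ converts OBr- to HOBr: HOBr → 0.116 mol, OBr- → 0.044 mol.
pH = pKa + log(n_OBr-/n_HOBr) = 8.64 + log(0.044/0.116) = 8.64 + (-0.421)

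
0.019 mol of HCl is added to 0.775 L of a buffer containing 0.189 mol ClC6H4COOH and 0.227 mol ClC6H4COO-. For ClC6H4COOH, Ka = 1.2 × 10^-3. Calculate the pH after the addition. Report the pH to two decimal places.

Added H+ converts ClC6H4COO- to ClC6H4COOH: ClC6H4COOH → 0.208 mol, ClC6H4COO- → 0.208 mol.
pKa = −log(1.2 × 10^-3) = 2.921
pH = pKa + log([A⁻]/[HA]) = 2.921 + log(0.208/0.208) = 2.921 +0.000

pH = 2.92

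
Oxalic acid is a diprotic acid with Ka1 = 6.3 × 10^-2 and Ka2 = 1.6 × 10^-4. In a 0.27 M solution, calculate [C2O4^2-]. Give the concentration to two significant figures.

First ionization gives [H+] ≈ [HC2O4-] = 1.03 × 10^-1 M.
Second step: Ka2 = [H+][C2O4^2-]/[HC2O4-] ≈ [C2O4^2-] (since [H+] ≈ [HC2O4-]).
So [C2O4^2-] ≈ Ka2.

1.6 × 10^-4 M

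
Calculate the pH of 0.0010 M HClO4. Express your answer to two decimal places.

HClO4 is a strong acid and dissociates completely, so [H+] = 0.0010 M.
pH = -log(0.001) = 3.00

pH = 3.00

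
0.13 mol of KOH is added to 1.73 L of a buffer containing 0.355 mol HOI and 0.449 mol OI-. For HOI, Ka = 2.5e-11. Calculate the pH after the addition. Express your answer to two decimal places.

OH- converts HOI to OI-: HOI → 0.225 mol, OI- → 0.579 mol.
pKa = −log(2.5 × 10^-11) = 10.602
pH = pKa + log(n_OI-/n_HOI) = 10.602 + log(0.579/0.225) = 10.602 + (+0.410)

pH = 11.01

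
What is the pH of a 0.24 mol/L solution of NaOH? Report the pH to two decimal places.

pH = 13.38

NaOH is a strong base; [OH-] = 0.24 M.
pOH = -log(0.24) = 0.62
pH = 14.00 - 0.62 = 13.38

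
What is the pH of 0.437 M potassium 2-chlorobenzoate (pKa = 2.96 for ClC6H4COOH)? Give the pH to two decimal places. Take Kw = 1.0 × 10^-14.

ClC6H4COO- is the conjugate base of the weak acid ClC6H4COOH.
Ka = 10^(−2.96) = 1.10 × 10^-3
Kb = Kw/Ka = 1.0×10^-14 / 1.10 × 10^-3 = 9.09 × 10^-12
Let x = [OH-] at equilibrium. Kb = x²/(0.437 − x).
Since Kb ≪ C₀, x ≈ √(Kb·C₀) = 1.99 × 10^-6 M.
(x/C₀ = 0.00046% < 5%, so the approximation holds.)
pOH = 5.70, so pH = 14.00 − pOH = 8.30

pH = 8.30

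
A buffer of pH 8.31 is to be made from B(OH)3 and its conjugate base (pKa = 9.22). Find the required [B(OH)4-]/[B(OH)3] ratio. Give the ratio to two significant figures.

pH = pKa + log(r) ⇒ log(r) = 8.31 − 9.22 = -0.91
r = [B(OH)4-]/[B(OH)3] = 10^(-0.91) = 0.123

ratio = 0.12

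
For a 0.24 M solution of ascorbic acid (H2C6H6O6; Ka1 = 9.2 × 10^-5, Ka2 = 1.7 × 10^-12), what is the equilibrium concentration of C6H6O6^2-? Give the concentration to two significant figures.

First ionization gives [H+] ≈ [HC6H6O6-] = 4.70 × 10^-3 M.
Second step: Ka2 = [H+][C6H6O6^2-]/[HC6H6O6-] ≈ [C6H6O6^2-] (since [H+] ≈ [HC6H6O6-]).
So [C6H6O6^2-] ≈ Ka2.

1.7 × 10^-12 M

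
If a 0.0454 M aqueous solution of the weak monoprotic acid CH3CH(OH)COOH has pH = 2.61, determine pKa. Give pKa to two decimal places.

[H+] = 10^(-2.61) = 2.45 × 10^-3 M
At equilibrium [HA] = 0.0454 − 2.45 × 10^-3 = 4.30 × 10^-2 M
Ka = [H+][A-]/[HA] = (2.45 × 10^-3)² / 4.30 × 10^-2 = 1.40 × 10^-4
pKa = -log(1.40 × 10^-4) = 3.85

pKa = 3.85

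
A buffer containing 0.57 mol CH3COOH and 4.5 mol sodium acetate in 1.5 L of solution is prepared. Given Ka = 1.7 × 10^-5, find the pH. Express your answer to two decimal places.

pH = 5.67

pKa = −log(1.7 × 10^-5) = 4.770
Using pH = pKa + log([base]/[acid]) with [base]/[acid] = 4.5/0.57:
pH = 4.770 + (+0.897) = 5.67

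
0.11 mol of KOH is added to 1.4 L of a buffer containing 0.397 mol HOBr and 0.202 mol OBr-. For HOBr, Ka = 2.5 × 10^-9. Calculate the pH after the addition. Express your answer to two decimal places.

pH = 8.64

After neutralization: n(HOBr) = 0.287 mol, n(OBr-) = 0.312 mol.
pKa = −log(2.5 × 10^-9) = 8.602
pH = pKa + log(n_OBr-/n_HOBr) = 8.602 + log(0.312/0.287) = 8.602 + (+0.036)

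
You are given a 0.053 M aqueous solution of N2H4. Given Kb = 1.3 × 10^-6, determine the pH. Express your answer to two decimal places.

pH = 10.42

N2H4 + H2O ⇌ N2H5+ + OH-
From the ICE table, Kb = [OH-]²/(0.053 − [OH-]) = 1.3 × 10^-6.
Assume [OH-] ≪ 0.053: [OH-] ≈ √(1.3 × 10^-6 × 0.053) = 2.62 × 10^-4 M
Check: 0.5% ionized — well under 5%, approximation valid.
pOH = −log(2.62 × 10^-4) = 3.58; pH = 14.00 − 3.58 = 10.42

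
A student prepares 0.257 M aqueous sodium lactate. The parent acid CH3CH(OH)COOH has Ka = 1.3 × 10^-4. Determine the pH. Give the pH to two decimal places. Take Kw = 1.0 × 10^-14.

CH3CH(OH)COO- is the conjugate base of the weak acid CH3CH(OH)COOH.
Kb = Kw/Ka = 1.0×10^-14 / 1.3 × 10^-4 = 7.69 × 10^-11
Let x = [OH-] at equilibrium. Kb = x²/(0.257 − x).
Neglecting x in the denominator: x = √(7.69 × 10^-11 × 0.257) = 4.45 × 10^-6 M
pOH = −log(4.45 × 10^-6) = 5.35; pH = 14.00 − 5.35 = 8.65

pH = 8.65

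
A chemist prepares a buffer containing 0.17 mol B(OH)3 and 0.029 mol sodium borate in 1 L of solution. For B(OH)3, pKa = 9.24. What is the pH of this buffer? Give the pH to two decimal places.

pH = pKa + log([A⁻]/[HA]) = 9.24 + log(0.029/0.17)
pH = 9.24 + (-0.768) = 8.47

pH = 8.47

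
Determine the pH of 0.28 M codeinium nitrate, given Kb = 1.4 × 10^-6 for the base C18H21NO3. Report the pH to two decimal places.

pH = 4.35

C18H22NO3+ is the conjugate acid of the weak base C18H21NO3.
Ka = Kw/Kb = 1.0×10^-14 / 1.4 × 10^-6 = 7.14 × 10^-9
From the ICE table, Ka = [H+]²/(0.28 − [H+]) = 7.14 × 10^-9.
Assume [H+] ≪ 0.28: [H+] ≈ √(7.14 × 10^-9 × 0.28) = 4.47 × 10^-5 M
([H+]/C₀ = 0.016% < 5%, so the approximation holds.)
pH = −log[H+] = −log(4.47 × 10^-5) = 4.35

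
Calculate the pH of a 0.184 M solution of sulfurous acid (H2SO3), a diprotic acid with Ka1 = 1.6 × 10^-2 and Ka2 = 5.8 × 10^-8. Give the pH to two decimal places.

pH = 1.33

Since Ka1 ≫ Ka2, the first ionization dominates [H+].
Ka1 = x²/(0.184 − x) = 1.6 × 10^-2
Solving the quadratic: x = (−Ka1 + √(Ka1² + 4·Ka1·C₀))/2 = 4.68 × 10^-2 M
pH = −log(4.68 × 10^-2) = 1.33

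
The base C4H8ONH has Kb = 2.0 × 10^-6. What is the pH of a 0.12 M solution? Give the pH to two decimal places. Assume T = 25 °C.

C4H8ONH + H2O ⇌ C4H8ONH2+ + OH-
From the ICE table, Kb = x²/(0.12 − x) = 2.0 × 10^-6.
Neglecting x in the denominator: x = √(2.0 × 10^-6 × 0.12) = 4.90 × 10^-4 M
pOH = −log(4.90 × 10^-4) = 3.31; pH = 14.00 − 3.31 = 10.69

pH = 10.69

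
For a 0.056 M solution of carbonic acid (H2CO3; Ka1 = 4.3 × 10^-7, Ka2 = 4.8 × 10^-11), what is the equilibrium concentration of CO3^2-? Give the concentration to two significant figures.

First ionization gives [H+] ≈ [HCO3-] = 1.55 × 10^-4 M.
Second step: Ka2 = [H+][CO3^2-]/[HCO3-] ≈ [CO3^2-] (since [H+] ≈ [HCO3-]).
So [CO3^2-] ≈ Ka2.

4.8 × 10^-11 M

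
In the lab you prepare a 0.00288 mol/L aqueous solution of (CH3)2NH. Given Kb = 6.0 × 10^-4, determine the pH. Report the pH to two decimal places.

(CH3)2NH + H2O ⇌ (CH3)2NH2+ + OH-
From the ICE table, Kb = x²/(0.00288 − x) = 6.0 × 10^-4.
x is not negligible relative to C₀; solve x² + 0.0006·x − 1.73e-06 = 0.
x = [−0.0006 + √(0.0006² + 6.91e-06)]/2 = 1.05 × 10^-3 M
pOH = 2.98, so pH = 14.00 − pOH = 11.02

pH = 11.02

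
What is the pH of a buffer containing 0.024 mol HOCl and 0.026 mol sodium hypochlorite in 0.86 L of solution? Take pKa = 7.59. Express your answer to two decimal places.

pH = pKa + log([A⁻]/[HA]) = 7.59 + log(0.026/0.024)
pH = 7.59 + (+0.035) = 7.62

pH = 7.62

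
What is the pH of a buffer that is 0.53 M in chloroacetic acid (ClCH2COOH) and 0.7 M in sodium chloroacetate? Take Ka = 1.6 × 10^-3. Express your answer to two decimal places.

pKa = −log(1.6 × 10^-3) = 2.796
pH = pKa + log([A⁻]/[HA]) = 2.796 + log(0.7/0.53)
pH = 2.796 + (+0.121) = 2.92

pH = 2.92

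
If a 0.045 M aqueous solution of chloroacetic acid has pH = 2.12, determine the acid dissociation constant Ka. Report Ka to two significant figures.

[H+] = 10^(-2.12) = 7.59 × 10^-3 M
At equilibrium [HA] = 0.045 − 7.59 × 10^-3 = 3.74 × 10^-2 M
Ka = [H+][A-]/[HA] = (7.59 × 10^-3)² / 3.74 × 10^-2 = 1.5 × 10^-3

Ka = 1.5 × 10^-3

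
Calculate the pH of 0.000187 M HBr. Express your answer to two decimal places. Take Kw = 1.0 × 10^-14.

HBr is a strong acid and dissociates completely, so [H+] = 0.000187 M.
pH = -log(0.000187) = 3.73

pH = 3.73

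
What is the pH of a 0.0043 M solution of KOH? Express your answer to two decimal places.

pH = 11.63

KOH is a strong base; [OH-] = 0.0043 M.
pOH = -log(0.0043) = 2.37
pH = 14.00 - 2.37 = 11.63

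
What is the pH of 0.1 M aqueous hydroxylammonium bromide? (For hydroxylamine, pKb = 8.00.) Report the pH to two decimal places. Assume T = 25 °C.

pH = 3.50

NH3OH+ is the conjugate acid of the weak base NH2OH.
Kb = 10^(−8.00) = 1.00 × 10^-8
Ka = Kw/Kb = 1.0×10^-14 / 1.00 × 10^-8 = 1.00 × 10^-6
From the ICE table, Ka = [H+]²/(0.1 − [H+]) = 1.00 × 10^-6.
Since Ka ≪ C₀, [H+] ≈ √(Ka·C₀) = 3.16 × 10^-4 M.
Check: 0.32% ionized — well under 5%, approximation valid.
pH = −log(3.16 × 10^-4) = 3.50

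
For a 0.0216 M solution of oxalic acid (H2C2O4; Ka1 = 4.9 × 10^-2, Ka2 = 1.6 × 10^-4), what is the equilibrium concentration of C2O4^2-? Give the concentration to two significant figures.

First ionization gives [H+] ≈ [HC2O4-] = 1.62 × 10^-2 M.
Second step: Ka2 = [H+][C2O4^2-]/[HC2O4-] ≈ [C2O4^2-] (since [H+] ≈ [HC2O4-]).
So [C2O4^2-] ≈ Ka2.

1.6 × 10^-4 M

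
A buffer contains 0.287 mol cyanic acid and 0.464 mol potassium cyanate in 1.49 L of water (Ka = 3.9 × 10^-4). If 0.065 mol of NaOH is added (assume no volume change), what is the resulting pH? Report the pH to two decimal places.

pH = 3.79

OH- converts HOCN to OCN-: HOCN → 0.222 mol, OCN- → 0.529 mol.
pKa = −log(3.9 × 10^-4) = 3.409
pH = pKa + log(n_OCN-/n_HOCN) = 3.409 + log(0.529/0.222) = 3.409 + (+0.377)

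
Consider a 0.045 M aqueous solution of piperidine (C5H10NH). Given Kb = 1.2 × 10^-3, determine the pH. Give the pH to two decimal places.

C5H10NH + H2O ⇌ C5H10NH2+ + OH-
Let x = [OH-] at equilibrium. Kb = x²/(0.045 − x).
The 5% rule fails; solving x² + Kb·x − Kb·C₀ = 0 exactly:
x = (−Kb + √(Kb² + 4·Kb·C₀))/2 = 6.77 × 10^-3 M
pOH = 2.17, so pH = 14.00 − pOH = 11.83

pH = 11.83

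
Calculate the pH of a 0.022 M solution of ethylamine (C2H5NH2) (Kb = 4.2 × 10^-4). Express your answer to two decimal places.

C2H5NH2 + H2O ⇌ C2H5NH3+ + OH-
Kb = [OH-]²/(0.022 − [OH-]) = 4.2 × 10^-4
The 5% rule fails; solving [OH-]² + Kb·[OH-] − Kb·C₀ = 0 exactly:
[OH-] = (−Kb + √(Kb² + 4·Kb·C₀))/2 = 2.84 × 10^-3 M
pOH = −log(2.84 × 10^-3) = 2.55; pH = 14.00 − 2.55 = 11.45

pH = 11.45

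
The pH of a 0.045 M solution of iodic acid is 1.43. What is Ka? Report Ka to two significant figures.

Ka = 1.8 × 10^-1

[H+] = 10^(-1.43) = 3.72 × 10^-2 M
At equilibrium [HA] = 0.045 − 3.72 × 10^-2 = 7.80 × 10^-3 M
Ka = [H+][A-]/[HA] = (3.72 × 10^-2)² / 7.80 × 10^-3 = 1.8 × 10^-1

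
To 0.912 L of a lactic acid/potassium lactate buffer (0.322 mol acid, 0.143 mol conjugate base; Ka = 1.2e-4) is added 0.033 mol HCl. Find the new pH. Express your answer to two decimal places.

pH = 3.41

After neutralization: n(CH3CH(OH)COOH) = 0.355 mol, n(CH3CH(OH)COO-) = 0.11 mol.
pKa = −log(1.2 × 10^-4) = 3.921
pH = pKa + log([A⁻]/[HA]) = 3.921 + log(0.11/0.355) = 3.921 -0.509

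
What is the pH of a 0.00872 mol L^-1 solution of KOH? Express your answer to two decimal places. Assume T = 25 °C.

KOH is a strong base; [OH-] = 0.00872 M.
pOH = -log(0.00872) = 2.06
pH = 14.00 - 2.06 = 11.94

pH = 11.94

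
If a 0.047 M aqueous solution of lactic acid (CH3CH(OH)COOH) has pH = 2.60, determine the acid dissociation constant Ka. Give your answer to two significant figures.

[H+] = 10^(-2.60) = 2.51 × 10^-3 M
At equilibrium [HA] = 0.047 − 2.51 × 10^-3 = 4.45 × 10^-2 M
Ka = [H+][A-]/[HA] = (2.51 × 10^-3)² / 4.45 × 10^-2 = 1.4 × 10^-4

Ka = 1.4 × 10^-4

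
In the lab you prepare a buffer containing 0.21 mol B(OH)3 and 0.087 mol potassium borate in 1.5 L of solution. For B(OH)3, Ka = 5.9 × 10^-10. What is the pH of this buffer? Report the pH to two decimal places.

pH = 8.85

pKa = −log(5.9 × 10^-10) = 9.229
Using pH = pKa + log([base]/[acid]) with [base]/[acid] = 0.087/0.21:
pH = 9.229 + (-0.383) = 8.85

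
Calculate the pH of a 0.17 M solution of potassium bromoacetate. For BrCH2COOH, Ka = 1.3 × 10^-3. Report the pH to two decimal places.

pH = 8.06

BrCH2COO- is the conjugate base of the weak acid BrCH2COOH.
Kb = Kw/Ka = 1.0×10^-14 / 1.3 × 10^-3 = 7.69 × 10^-12
Let x = [OH-] at equilibrium. Kb = x²/(0.17 − x).
Assume x ≪ 0.17: x ≈ √(7.69 × 10^-12 × 0.17) = 1.14 × 10^-6 M
pOH = 5.94, so pH = 14.00 − pOH = 8.06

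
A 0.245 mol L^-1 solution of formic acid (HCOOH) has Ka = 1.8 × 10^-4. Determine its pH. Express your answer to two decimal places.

HCOOH ⇌ HCOO- + H+
Let x = [H+] at equilibrium. Ka = x²/(0.245 − x).
Assume x ≪ 0.245: x ≈ √(1.8 × 10^-4 × 0.245) = 6.64 × 10^-3 M
Check: 2.7% ionized — well under 5%, approximation valid.
pH = −log[H+] = −log(6.64 × 10^-3) = 2.18

pH = 2.18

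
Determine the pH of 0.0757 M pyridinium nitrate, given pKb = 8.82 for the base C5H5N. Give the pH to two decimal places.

C5H5NH+ is the conjugate acid of the weak base C5H5N.
Kb = 10^(−8.82) = 1.51 × 10^-9
Ka = Kw/Kb = 1.0×10^-14 / 1.51 × 10^-9 = 6.62 × 10^-6
From the ICE table, Ka = x²/(0.0757 − x) = 6.62 × 10^-6.
Since Ka ≪ C₀, x ≈ √(Ka·C₀) = 7.08 × 10^-4 M.
Check: 0.94% ionized — well under 5%, approximation valid.
pH = −log[H+] = −log(7.08 × 10^-4) = 3.15

pH = 3.15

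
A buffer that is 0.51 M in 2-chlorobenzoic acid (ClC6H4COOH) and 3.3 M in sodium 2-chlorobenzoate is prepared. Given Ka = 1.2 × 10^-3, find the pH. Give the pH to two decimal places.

pKa = −log(1.2 × 10^-3) = 2.921
Henderson–Hasselbalch: pH = pKa + log([ClC6H4COO-]/[ClC6H4COOH]) = 2.921 + log(3.3/0.51)
pH = 2.921 + (+0.811) = 3.73

pH = 3.73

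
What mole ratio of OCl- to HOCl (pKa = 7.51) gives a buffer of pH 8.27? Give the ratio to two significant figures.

ratio = 5.8

pH = pKa + log(r) ⇒ log(r) = 8.27 − 7.51 = +0.76
r = [OCl-]/[HOCl] = 10^(+0.76) = 5.75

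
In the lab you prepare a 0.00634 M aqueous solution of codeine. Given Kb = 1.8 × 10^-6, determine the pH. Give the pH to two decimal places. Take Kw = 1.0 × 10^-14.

C18H21NO3 + H2O ⇌ C18H22NO3+ + OH-
Kb = [OH-]²/(0.00634 − [OH-]) = 1.8 × 10^-6
Assume [OH-] ≪ 0.00634: [OH-] ≈ √(1.8 × 10^-6 × 0.00634) = 1.07 × 10^-4 M
Check: 1.7% ionized — well under 5%, approximation valid.
pOH = −log(1.07 × 10^-4) = 3.97; pH = 14.00 − 3.97 = 10.03

pH = 10.03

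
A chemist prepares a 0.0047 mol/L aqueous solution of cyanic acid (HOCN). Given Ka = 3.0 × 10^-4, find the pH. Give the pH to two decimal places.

HOCN ⇌ OCN- + H+
Ka = [H+]²/(0.0047 − [H+]) = 3.0 × 10^-4
The 5% rule fails; solving [H+]² + Ka·[H+] − Ka·C₀ = 0 exactly:
[H+] = [−0.0003 + √(0.0003² + 5.64e-06)]/2 = 1.05 × 10^-3 M
pH = −log[H+] = −log(1.05 × 10^-3) = 2.98

pH = 2.98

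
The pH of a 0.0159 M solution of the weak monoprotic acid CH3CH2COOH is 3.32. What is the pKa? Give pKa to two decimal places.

[H+] = 10^(-3.32) = 4.79 × 10^-4 M
At equilibrium [HA] = 0.0159 − 4.79 × 10^-4 = 1.54 × 10^-2 M
Ka = [H+][A-]/[HA] = (4.79 × 10^-4)² / 1.54 × 10^-2 = 1.49 × 10^-5
pKa = -log(1.49 × 10^-5) = 4.83

pKa = 4.83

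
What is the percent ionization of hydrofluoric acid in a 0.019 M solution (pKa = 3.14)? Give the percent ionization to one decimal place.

HF ⇌ F- + H+; let x = [H+] at equilibrium.
Ka = 10^(−3.14) = 7.24 × 10^-4
Solve x² + 0.000724x − 1.38e-05 = 0 → x = 3.36 × 10^-3 M
% ionization = x/C₀ × 100% = 3.36 × 10^-3/0.019 × 100% = 17.7%

17.7%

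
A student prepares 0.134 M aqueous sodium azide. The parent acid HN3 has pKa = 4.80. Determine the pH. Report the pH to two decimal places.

N3- is the conjugate base of the weak acid HN3.
Ka = 10^(−4.80) = 1.58 × 10^-5
Kb = Kw/Ka = 1.0×10^-14 / 1.58 × 10^-5 = 6.33 × 10^-10
Kb = [OH-]²/(0.134 − [OH-]) = 6.33 × 10^-10
Neglecting [OH-] in the denominator: [OH-] = √(6.33 × 10^-10 × 0.134) = 9.21 × 10^-6 M
([OH-]/C₀ = 0.0069% < 5%, so the approximation holds.)
pOH = −log(9.21 × 10^-6) = 5.04; pH = 14.00 − 5.04 = 8.96

pH = 8.96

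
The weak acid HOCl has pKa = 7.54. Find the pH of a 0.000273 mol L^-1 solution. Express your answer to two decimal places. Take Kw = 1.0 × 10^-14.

HOCl ⇌ OCl- + H+
Ka = 10^(−7.54) = 2.88 × 10^-8
Let x = [H+] at equilibrium. Ka = x²/(0.000273 − x).
Assume x ≪ 0.000273: x ≈ √(2.88 × 10^-8 × 0.000273) = 2.80 × 10^-6 M
pH = −log[H+] = −log(2.80 × 10^-6) = 5.55

pH = 5.55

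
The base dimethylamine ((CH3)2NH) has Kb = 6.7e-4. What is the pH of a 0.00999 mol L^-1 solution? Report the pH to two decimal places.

pH = 11.36

(CH3)2NH + H2O ⇌ (CH3)2NH2+ + OH-
Kb = [OH-]²/(0.00999 − [OH-]) = 6.7 × 10^-4
[OH-] is not negligible relative to C₀; solve [OH-]² + 0.00067·[OH-] − 6.69e-06 = 0.
[OH-] = (−Kb + √(Kb² + 4·Kb·C₀))/2 = 2.27 × 10^-3 M
pOH = 2.64, so pH = 14.00 − pOH = 11.36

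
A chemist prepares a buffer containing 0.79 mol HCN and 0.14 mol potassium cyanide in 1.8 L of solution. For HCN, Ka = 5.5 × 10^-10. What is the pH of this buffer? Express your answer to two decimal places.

pKa = −log(5.5 × 10^-10) = 9.260
Using pH = pKa + log([base]/[acid]) with [base]/[acid] = 0.14/0.79:
pH = 9.260 + (-0.751) = 8.51

pH = 8.51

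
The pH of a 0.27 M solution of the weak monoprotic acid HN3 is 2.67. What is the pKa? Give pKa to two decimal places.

[H+] = 10^(-2.67) = 2.14 × 10^-3 M
At equilibrium [HA] = 0.27 − 2.14 × 10^-3 = 2.68 × 10^-1 M
Ka = [H+][A-]/[HA] = (2.14 × 10^-3)² / 2.68 × 10^-1 = 1.71 × 10^-5
pKa = -log(1.71 × 10^-5) = 4.77

pKa = 4.77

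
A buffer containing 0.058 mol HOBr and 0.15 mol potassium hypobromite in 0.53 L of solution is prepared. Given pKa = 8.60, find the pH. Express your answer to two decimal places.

Using pH = pKa + log([base]/[acid]) with [base]/[acid] = 0.15/0.058:
pH = 8.60 + (+0.413) = 9.01

pH = 9.01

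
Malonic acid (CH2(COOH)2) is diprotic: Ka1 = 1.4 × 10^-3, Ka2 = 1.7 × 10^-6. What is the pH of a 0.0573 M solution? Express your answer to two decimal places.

Since Ka1 ≫ Ka2, the first ionization dominates [H+].
Ka1 = x²/(0.0573 − x) = 1.4 × 10^-3
Solving the quadratic: x = (−Ka1 + √(Ka1² + 4·Ka1·C₀))/2 = 8.28 × 10^-3 M
pH = −log(8.28 × 10^-3) = 2.08

pH = 2.08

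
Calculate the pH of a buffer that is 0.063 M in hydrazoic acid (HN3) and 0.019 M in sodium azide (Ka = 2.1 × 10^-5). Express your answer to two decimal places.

pKa = −log(2.1 × 10^-5) = 4.678
Using pH = pKa + log([base]/[acid]) with [base]/[acid] = 0.019/0.063:
pH = 4.678 + (-0.521) = 4.16

pH = 4.16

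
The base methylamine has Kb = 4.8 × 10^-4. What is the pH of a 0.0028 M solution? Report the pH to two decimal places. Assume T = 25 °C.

pH = 10.97

CH3NH2 + H2O ⇌ CH3NH3+ + OH-
From the ICE table, Kb = [OH-]²/(0.0028 − [OH-]) = 4.8 × 10^-4.
[OH-] is not negligible relative to C₀; solve [OH-]² + 0.00048·[OH-] − 1.34e-06 = 0.
[OH-] = [−0.00048 + √(0.00048² + 5.38e-06)]/2 = 9.44 × 10^-4 M
pOH = 3.03, so pH = 14.00 − pOH = 10.97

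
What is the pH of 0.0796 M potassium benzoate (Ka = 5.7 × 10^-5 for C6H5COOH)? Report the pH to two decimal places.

C6H5COO- is the conjugate base of the weak acid C6H5COOH.
Kb = Kw/Ka = 1.0×10^-14 / 5.7 × 10^-5 = 1.75 × 10^-10
From the ICE table, Kb = [OH-]²/(0.0796 − [OH-]) = 1.75 × 10^-10.
Assume [OH-] ≪ 0.0796: [OH-] ≈ √(1.75 × 10^-10 × 0.0796) = 3.73 × 10^-6 M
([OH-]/C₀ = 0.0047% < 5%, so the approximation holds.)
pOH = 5.43, so pH = 14.00 − pOH = 8.57

pH = 8.57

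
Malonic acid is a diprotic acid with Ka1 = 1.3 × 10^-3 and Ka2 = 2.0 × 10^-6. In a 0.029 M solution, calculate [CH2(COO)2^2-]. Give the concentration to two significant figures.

First ionization gives [H+] ≈ [CH2(COOH)COO-] = 5.52 × 10^-3 M.
Second step: Ka2 = [H+][CH2(COO)2^2-]/[CH2(COOH)COO-] ≈ [CH2(COO)2^2-] (since [H+] ≈ [CH2(COOH)COO-]).
So [CH2(COO)2^2-] ≈ Ka2.

2.0 × 10^-6 M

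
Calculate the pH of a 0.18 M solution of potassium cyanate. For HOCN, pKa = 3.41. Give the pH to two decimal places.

OCN- is the conjugate base of the weak acid HOCN.
Ka = 10^(−3.41) = 3.89 × 10^-4
Kb = Kw/Ka = 1.0×10^-14 / 3.89 × 10^-4 = 2.57 × 10^-11
Kb = x²/(0.18 − x) = 2.57 × 10^-11
Assume x ≪ 0.18: x ≈ √(2.57 × 10^-11 × 0.18) = 2.15 × 10^-6 M
pOH = 5.67, so pH = 14.00 − pOH = 8.33

pH = 8.33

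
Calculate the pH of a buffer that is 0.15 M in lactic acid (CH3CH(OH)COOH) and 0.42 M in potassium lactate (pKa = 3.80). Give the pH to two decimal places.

Using pH = pKa + log([base]/[acid]) with [base]/[acid] = 0.42/0.15:
pH = 3.80 + (+0.447) = 4.25

pH = 4.25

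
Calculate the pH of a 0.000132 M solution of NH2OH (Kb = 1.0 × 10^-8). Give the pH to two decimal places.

NH2OH + H2O ⇌ NH3OH+ + OH-
From the ICE table, Kb = [OH-]²/(0.000132 − [OH-]) = 1.0 × 10^-8.
Neglecting [OH-] in the denominator: [OH-] = √(1.0 × 10^-8 × 0.000132) = 1.15 × 10^-6 M
pOH = −log(1.15 × 10^-6) = 5.94; pH = 14.00 − 5.94 = 8.06

pH = 8.06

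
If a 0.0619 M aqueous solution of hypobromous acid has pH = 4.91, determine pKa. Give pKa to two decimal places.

pKa = 8.61

[H+] = 10^(-4.91) = 1.23 × 10^-5 M
At equilibrium [HA] = 0.0619 − 1.23 × 10^-5 = 6.19 × 10^-2 M
Ka = [H+][A-]/[HA] = (1.23 × 10^-5)² / 6.19 × 10^-2 = 2.44 × 10^-9
pKa = -log(2.44 × 10^-9) = 8.61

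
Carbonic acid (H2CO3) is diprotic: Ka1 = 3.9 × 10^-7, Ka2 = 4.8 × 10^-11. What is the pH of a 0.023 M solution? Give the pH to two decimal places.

pH = 4.02

Since Ka1 ≫ Ka2, the first ionization dominates [H+].
Ka1 = x²/(0.023 − x) = 3.9 × 10^-7
x ≈ √(3.9 × 10^-7 × 0.023) = 9.47 × 10^-5 M
pH = −log(9.47 × 10^-5) = 4.02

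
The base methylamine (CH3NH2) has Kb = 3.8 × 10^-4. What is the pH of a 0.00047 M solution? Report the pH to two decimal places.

CH3NH2 + H2O ⇌ CH3NH3+ + OH-
Kb = [OH-]²/(0.00047 − [OH-]) = 3.8 × 10^-4
Here C₀/Kb ≈ 1.24, so the small-[OH-] approximation fails. Use the quadratic:
[OH-] = (−Kb + √(Kb² + 4·Kb·C₀))/2 = 2.73 × 10^-4 M
pOH = 3.56, so pH = 14.00 − pOH = 10.44

pH = 10.44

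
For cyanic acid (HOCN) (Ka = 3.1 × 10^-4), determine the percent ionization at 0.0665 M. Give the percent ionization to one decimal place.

HOCN ⇌ OCN- + H+; let x = [H+] at equilibrium.
Ka = x²/(C₀ − x); solving the quadratic gives x = 4.39 × 10^-3 M.
% ionization = x/C₀ × 100% = 4.39 × 10^-3/0.0665 × 100% = 6.6%

6.6%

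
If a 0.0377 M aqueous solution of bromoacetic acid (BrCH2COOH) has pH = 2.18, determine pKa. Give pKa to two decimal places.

pKa = 2.85

[H+] = 10^(-2.18) = 6.61 × 10^-3 M
At equilibrium [HA] = 0.0377 − 6.61 × 10^-3 = 3.11 × 10^-2 M
Ka = [H+][A-]/[HA] = (6.61 × 10^-3)² / 3.11 × 10^-2 = 1.40 × 10^-3
pKa = -log(1.40 × 10^-3) = 2.85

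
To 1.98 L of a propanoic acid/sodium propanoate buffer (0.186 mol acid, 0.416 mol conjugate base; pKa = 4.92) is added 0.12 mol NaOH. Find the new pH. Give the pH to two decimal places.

After neutralization: n(CH3CH2COOH) = 0.066 mol, n(CH3CH2COO-) = 0.536 mol.
pH = pKa + log([A⁻]/[HA]) = 4.92 + log(0.536/0.066) = 4.92 +0.910

pH = 5.83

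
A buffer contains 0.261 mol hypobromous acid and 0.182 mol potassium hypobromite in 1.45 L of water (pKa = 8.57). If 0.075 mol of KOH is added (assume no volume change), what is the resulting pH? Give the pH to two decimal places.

After neutralization: n(HOBr) = 0.186 mol, n(OBr-) = 0.257 mol.
pH = pKa + log(n_OBr-/n_HOBr) = 8.57 + log(0.257/0.186) = 8.57 + (+0.140)

pH = 8.71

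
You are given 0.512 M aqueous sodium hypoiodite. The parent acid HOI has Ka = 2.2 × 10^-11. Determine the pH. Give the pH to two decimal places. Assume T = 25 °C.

OI- is the conjugate base of the weak acid HOI.
Kb = Kw/Ka = 1.0×10^-14 / 2.2 × 10^-11 = 4.55 × 10^-4
Kb = [OH-]²/(0.512 − [OH-]) = 4.55 × 10^-4
Since Kb ≪ C₀, [OH-] ≈ √(Kb·C₀) = 1.53 × 10^-2 M.
([OH-]/C₀ = 3% < 5%, so the approximation holds.)
pOH = 1.82, so pH = 14.00 − pOH = 12.18

pH = 12.18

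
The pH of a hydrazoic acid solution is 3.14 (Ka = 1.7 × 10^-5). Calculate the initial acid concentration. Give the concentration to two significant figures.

C₀ = 3.2 × 10^-2 M

[H+] = 10^(-3.14) = 7.24 × 10^-4 M = x
Ka = x²/(C₀ − x) ⇒ C₀ = x + x²/Ka
C₀ = 7.24 × 10^-4 + (7.24 × 10^-4)²/(1.7 × 10^-5) = 3.16 × 10^-2 M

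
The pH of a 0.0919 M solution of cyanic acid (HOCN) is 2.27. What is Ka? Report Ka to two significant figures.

Ka = 3.3 × 10^-4

[H+] = 10^(-2.27) = 5.37 × 10^-3 M
At equilibrium [HA] = 0.0919 − 5.37 × 10^-3 = 8.65 × 10^-2 M
Ka = [H+][A-]/[HA] = (5.37 × 10^-3)² / 8.65 × 10^-2 = 3.3 × 10^-4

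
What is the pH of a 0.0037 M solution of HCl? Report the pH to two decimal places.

pH = 2.43

HCl is a strong acid and dissociates completely, so [H+] = 0.0037 M.
pH = -log(0.0037) = 2.43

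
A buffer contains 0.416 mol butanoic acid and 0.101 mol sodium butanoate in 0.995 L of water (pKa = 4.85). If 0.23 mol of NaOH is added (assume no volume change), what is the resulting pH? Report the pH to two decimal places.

OH- converts CH3(CH2)2COOH to CH3(CH2)2COO-: CH3(CH2)2COOH → 0.186 mol, CH3(CH2)2COO- → 0.331 mol.
Henderson–Hasselbalch with mole ratio 0.331/0.186: pH = 4.85 + (+0.250)

pH = 5.10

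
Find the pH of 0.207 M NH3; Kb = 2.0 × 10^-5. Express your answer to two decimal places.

NH3 + H2O ⇌ NH4+ + OH-
Kb = [OH-]²/(0.207 − [OH-]) = 2.0 × 10^-5
Assume [OH-] ≪ 0.207: [OH-] ≈ √(2.0 × 10^-5 × 0.207) = 2.03 × 10^-3 M
pOH = −log(2.03 × 10^-3) = 2.69; pH = 14.00 − 2.69 = 11.31

pH = 11.31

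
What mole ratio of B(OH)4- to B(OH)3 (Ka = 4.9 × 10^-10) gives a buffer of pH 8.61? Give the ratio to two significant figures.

ratio = 0.20

pKa = -log(4.9 × 10^-10) = 9.310
pH = pKa + log(r) ⇒ log(r) = 8.61 − 9.310 = -0.700
r = [B(OH)4-]/[B(OH)3] = 10^(-0.700) = 0.2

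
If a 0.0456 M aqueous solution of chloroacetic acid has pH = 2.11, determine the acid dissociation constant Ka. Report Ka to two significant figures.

[H+] = 10^(-2.11) = 7.76 × 10^-3 M
At equilibrium [HA] = 0.0456 − 7.76 × 10^-3 = 3.78 × 10^-2 M
Ka = [H+][A-]/[HA] = (7.76 × 10^-3)² / 3.78 × 10^-2 = 1.6 × 10^-3

Ka = 1.6 × 10^-3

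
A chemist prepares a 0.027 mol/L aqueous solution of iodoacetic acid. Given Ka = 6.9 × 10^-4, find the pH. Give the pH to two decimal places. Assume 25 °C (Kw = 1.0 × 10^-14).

ICH2COOH ⇌ ICH2COO- + H+
From the ICE table, Ka = [H+]²/(0.027 − [H+]) = 6.9 × 10^-4.
[H+] is not negligible relative to C₀; solve [H+]² + 0.00069·[H+] − 1.86e-05 = 0.
[H+] = [−0.00069 + √(0.00069² + 7.45e-05)]/2 = 3.99 × 10^-3 M
pH = −log[H+] = −log(3.99 × 10^-3) = 2.40

pH = 2.40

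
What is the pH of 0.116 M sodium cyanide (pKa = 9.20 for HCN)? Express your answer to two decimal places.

pH = 11.13

CN- is the conjugate base of the weak acid HCN.
Ka = 10^(−9.20) = 6.31 × 10^-10
Kb = Kw/Ka = 1.0×10^-14 / 6.31 × 10^-10 = 1.58 × 10^-5
From the ICE table, Kb = x²/(0.116 − x) = 1.58 × 10^-5.
Neglecting x in the denominator: x = √(1.58 × 10^-5 × 0.116) = 1.35 × 10^-3 M
Check: 1.2% ionized — well under 5%, approximation valid.
pOH = 2.87, so pH = 14.00 − pOH = 11.13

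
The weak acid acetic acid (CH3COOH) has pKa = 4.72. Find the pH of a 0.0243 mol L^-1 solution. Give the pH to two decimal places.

pH = 3.17

CH3COOH ⇌ CH3COO- + H+
Ka = 10^(−4.72) = 1.91 × 10^-5
Ka = [H+]²/(0.0243 − [H+]) = 1.91 × 10^-5
Since Ka ≪ C₀, [H+] ≈ √(Ka·C₀) = 6.81 × 10^-4 M.
([H+]/C₀ = 2.8% < 5%, so the approximation holds.)
pH = −log(6.81 × 10^-4) = 3.17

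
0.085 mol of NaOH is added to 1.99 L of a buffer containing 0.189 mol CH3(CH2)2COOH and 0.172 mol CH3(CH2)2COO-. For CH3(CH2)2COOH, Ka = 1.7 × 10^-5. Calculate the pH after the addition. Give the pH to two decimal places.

After neutralization: n(CH3(CH2)2COOH) = 0.104 mol, n(CH3(CH2)2COO-) = 0.257 mol.
pKa = −log(1.7 × 10^-5) = 4.770
Henderson–Hasselbalch with mole ratio 0.257/0.104: pH = 4.770 + (+0.393)

pH = 5.16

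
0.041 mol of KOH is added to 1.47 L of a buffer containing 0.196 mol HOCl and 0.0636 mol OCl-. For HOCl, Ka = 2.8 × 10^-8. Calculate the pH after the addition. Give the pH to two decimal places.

After neutralization: n(HOCl) = 0.155 mol, n(OCl-) = 0.105 mol.
pKa = −log(2.8 × 10^-8) = 7.553
Henderson–Hasselbalch with mole ratio 0.105/0.155: pH = 7.553 + (-0.169)

pH = 7.38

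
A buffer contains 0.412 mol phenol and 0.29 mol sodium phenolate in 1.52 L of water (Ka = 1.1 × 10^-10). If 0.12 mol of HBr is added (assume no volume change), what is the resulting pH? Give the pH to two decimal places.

Added H+ converts C6H5O- to C6H5OH: C6H5OH → 0.532 mol, C6H5O- → 0.17 mol.
pKa = −log(1.1 × 10^-10) = 9.959
Henderson–Hasselbalch with mole ratio 0.17/0.532: pH = 9.959 + (-0.495)

pH = 9.46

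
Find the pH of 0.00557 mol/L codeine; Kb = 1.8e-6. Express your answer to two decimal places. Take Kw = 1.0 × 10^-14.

C18H21NO3 + H2O ⇌ C18H22NO3+ + OH-
Kb = [OH-]²/(0.00557 − [OH-]) = 1.8 × 10^-6
Neglecting [OH-] in the denominator: [OH-] = √(1.8 × 10^-6 × 0.00557) = 1.00 × 10^-4 M
pOH = −log(1.00 × 10^-4) = 4.00; pH = 14.00 − 4.00 = 10.00

pH = 10.00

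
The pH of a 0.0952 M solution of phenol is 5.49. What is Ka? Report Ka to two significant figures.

[H+] = 10^(-5.49) = 3.24 × 10^-6 M
At equilibrium [HA] = 0.0952 − 3.24 × 10^-6 = 9.52 × 10^-2 M
Ka = [H+][A-]/[HA] = (3.24 × 10^-6)² / 9.52 × 10^-2 = 1.1 × 10^-10

Ka = 1.1 × 10^-10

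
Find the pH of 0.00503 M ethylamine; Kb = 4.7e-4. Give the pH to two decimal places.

pH = 11.12

C2H5NH2 + H2O ⇌ C2H5NH3+ + OH-
From the ICE table, Kb = x²/(0.00503 − x) = 4.7 × 10^-4.
Here C₀/Kb ≈ 10.7, so the small-x approximation fails. Use the quadratic:
x = (−Kb + √(Kb² + 4·Kb·C₀))/2 = 1.32 × 10^-3 M
pOH = 2.88, so pH = 14.00 − pOH = 11.12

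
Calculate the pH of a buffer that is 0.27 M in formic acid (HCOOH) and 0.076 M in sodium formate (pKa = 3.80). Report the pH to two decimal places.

Using pH = pKa + log([base]/[acid]) with [base]/[acid] = 0.076/0.27:
pH = 3.80 + (-0.551) = 3.25

pH = 3.25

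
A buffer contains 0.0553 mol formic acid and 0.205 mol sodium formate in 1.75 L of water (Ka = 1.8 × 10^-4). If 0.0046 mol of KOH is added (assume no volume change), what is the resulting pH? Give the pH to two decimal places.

After neutralization: n(HCOOH) = 0.0507 mol, n(HCOO-) = 0.21 mol.
pKa = −log(1.8 × 10^-4) = 3.745
pH = pKa + log([A⁻]/[HA]) = 3.745 + log(0.21/0.0507) = 3.745 +0.617

pH = 4.36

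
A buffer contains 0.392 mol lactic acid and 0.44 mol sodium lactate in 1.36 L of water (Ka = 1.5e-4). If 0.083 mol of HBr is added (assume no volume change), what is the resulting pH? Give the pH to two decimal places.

After neutralization: n(CH3CH(OH)COOH) = 0.475 mol, n(CH3CH(OH)COO-) = 0.357 mol.
pKa = −log(1.5 × 10^-4) = 3.824
Henderson–Hasselbalch with mole ratio 0.357/0.475: pH = 3.824 + (-0.124)

pH = 3.70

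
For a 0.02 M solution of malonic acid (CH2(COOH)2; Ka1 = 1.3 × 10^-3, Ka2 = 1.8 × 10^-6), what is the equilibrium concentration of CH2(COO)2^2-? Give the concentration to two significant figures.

1.8 × 10^-6 M

First ionization gives [H+] ≈ [CH2(COOH)COO-] = 4.49 × 10^-3 M.
Second step: Ka2 = [H+][CH2(COO)2^2-]/[CH2(COOH)COO-] ≈ [CH2(COO)2^2-] (since [H+] ≈ [CH2(COOH)COO-]).
So [CH2(COO)2^2-] ≈ Ka2.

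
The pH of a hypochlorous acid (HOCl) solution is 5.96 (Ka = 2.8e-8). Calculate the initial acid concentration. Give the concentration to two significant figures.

C₀ = 4.4 × 10^-5 M

[H+] = 10^(-5.96) = 1.10 × 10^-6 M = x
Ka = x²/(C₀ − x) ⇒ C₀ = x + x²/Ka
C₀ = 1.10 × 10^-6 + (1.10 × 10^-6)²/(2.8 × 10^-8) = 4.43 × 10^-5 M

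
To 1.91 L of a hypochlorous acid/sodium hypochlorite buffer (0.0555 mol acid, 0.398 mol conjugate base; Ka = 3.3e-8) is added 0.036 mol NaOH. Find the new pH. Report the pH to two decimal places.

After neutralization: n(HOCl) = 0.0195 mol, n(OCl-) = 0.434 mol.
pKa = −log(3.3 × 10^-8) = 7.481
pH = pKa + log([A⁻]/[HA]) = 7.481 + log(0.434/0.0195) = 7.481 +1.347

pH = 8.83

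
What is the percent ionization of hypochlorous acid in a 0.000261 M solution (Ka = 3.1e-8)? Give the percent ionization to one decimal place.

1.1%

HOCl ⇌ OCl- + H+; let x = [H+] at equilibrium.
x ≈ √(Ka·C₀) = √(3.1 × 10^-8 × 0.000261) = 2.84 × 10^-6 M
% ionization = x/C₀ × 100% = 2.84 × 10^-6/0.000261 × 100% = 1.1%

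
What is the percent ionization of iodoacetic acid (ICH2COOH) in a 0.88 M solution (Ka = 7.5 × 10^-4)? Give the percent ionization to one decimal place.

ICH2COOH ⇌ ICH2COO- + H+; let x = [H+] at equilibrium.
x ≈ √(Ka·C₀) = √(7.5 × 10^-4 × 0.88) = 2.57 × 10^-2 M
% ionization = x/C₀ × 100% = 2.57 × 10^-2/0.88 × 100% = 2.9%

2.9%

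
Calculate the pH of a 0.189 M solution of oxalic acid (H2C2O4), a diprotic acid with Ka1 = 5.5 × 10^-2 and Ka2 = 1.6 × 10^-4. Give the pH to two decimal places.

pH = 1.11

Ka1 ≫ Ka2, so treat the first dissociation as the only significant source of H+.
Ka1 = x²/(0.189 − x) = 5.5 × 10^-2
Solving the quadratic: x = (−Ka1 + √(Ka1² + 4·Ka1·C₀))/2 = 7.81 × 10^-2 M
pH = −log(7.81 × 10^-2) = 1.11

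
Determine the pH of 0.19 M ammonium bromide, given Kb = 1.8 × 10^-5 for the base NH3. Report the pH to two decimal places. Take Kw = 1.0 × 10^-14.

pH = 4.99

NH4+ is the conjugate acid of the weak base NH3.
Ka = Kw/Kb = 1.0×10^-14 / 1.8 × 10^-5 = 5.56 × 10^-10
Let x = [H+] at equilibrium. Ka = x²/(0.19 − x).
Assume x ≪ 0.19: x ≈ √(5.56 × 10^-10 × 0.19) = 1.03 × 10^-5 M
pH = −log[H+] = −log(1.03 × 10^-5) = 4.99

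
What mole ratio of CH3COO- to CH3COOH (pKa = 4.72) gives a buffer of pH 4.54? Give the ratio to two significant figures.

pH = pKa + log(r) ⇒ log(r) = 4.54 − 4.72 = -0.18
r = [CH3COO-]/[CH3COOH] = 10^(-0.18) = 0.661

ratio = 0.66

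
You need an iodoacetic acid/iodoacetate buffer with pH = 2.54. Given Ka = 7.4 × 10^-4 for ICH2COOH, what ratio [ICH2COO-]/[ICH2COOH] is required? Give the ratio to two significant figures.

ratio = 0.26

pKa = -log(7.4 × 10^-4) = 3.131
pH = pKa + log(r) ⇒ log(r) = 2.54 − 3.131 = -0.591
r = [ICH2COO-]/[ICH2COOH] = 10^(-0.591) = 0.256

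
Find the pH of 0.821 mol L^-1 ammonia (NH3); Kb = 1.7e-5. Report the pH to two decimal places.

NH3 + H2O ⇌ NH4+ + OH-
Let x = [OH-] at equilibrium. Kb = x²/(0.821 − x).
Neglecting x in the denominator: x = √(1.7 × 10^-5 × 0.821) = 3.74 × 10^-3 M
Check: 0.46% ionized — well under 5%, approximation valid.
pOH = 2.43, so pH = 14.00 − pOH = 11.57

pH = 11.57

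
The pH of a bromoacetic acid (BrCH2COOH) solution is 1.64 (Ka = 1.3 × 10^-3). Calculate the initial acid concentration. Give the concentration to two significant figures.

C₀ = 4.3 × 10^-1 M

[H+] = 10^(-1.64) = 2.29 × 10^-2 M = x
Ka = x²/(C₀ − x) ⇒ C₀ = x + x²/Ka
C₀ = 2.29 × 10^-2 + (2.29 × 10^-2)²/(1.3 × 10^-3) = 4.26 × 10^-1 M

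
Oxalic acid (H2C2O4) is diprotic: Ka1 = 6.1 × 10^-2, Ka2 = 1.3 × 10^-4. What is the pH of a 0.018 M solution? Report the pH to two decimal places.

pH = 1.84

Ka1 ≫ Ka2, so treat the first dissociation as the only significant source of H+.
Ka1 = x²/(0.018 − x) = 6.1 × 10^-2
Solving the quadratic: x = (−Ka1 + √(Ka1² + 4·Ka1·C₀))/2 = 1.45 × 10^-2 M
pH = −log(1.45 × 10^-2) = 1.84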